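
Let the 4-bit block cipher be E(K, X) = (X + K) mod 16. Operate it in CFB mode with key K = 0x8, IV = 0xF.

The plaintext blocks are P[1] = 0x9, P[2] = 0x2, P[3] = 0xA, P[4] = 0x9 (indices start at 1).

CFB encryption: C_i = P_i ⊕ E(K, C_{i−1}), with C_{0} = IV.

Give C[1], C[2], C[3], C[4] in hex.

C[1] = 0xE, C[2] = 0x4, C[3] = 0x6, C[4] = 0x7

C[1]: E(K, 0xF) = 0x7; 0x9 ⊕ 0x7 = 0xE.
C[2]: E(K, 0xE) = 0x6; 0x2 ⊕ 0x6 = 0x4.
C[3]: E(K, 0x4) = 0xC; 0xA ⊕ 0xC = 0x6.
C[4]: E(K, 0x6) = 0xE; 0x9 ⊕ 0xE = 0x7.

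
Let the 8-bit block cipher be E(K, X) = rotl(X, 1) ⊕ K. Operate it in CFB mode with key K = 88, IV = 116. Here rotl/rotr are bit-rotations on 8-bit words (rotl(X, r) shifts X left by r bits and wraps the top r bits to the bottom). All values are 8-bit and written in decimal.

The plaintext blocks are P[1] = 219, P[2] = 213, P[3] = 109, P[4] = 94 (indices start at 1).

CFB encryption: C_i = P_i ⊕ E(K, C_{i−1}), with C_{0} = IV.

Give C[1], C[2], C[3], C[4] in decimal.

C[1] = 107, C[2] = 91, C[3] = 131, C[4] = 1

C[1]: E(K, 116) = 176; 219 ⊕ 176 = 107.
C[2]: E(K, 107) = 142; 213 ⊕ 142 = 91.
C[3]: E(K, 91) = 238; 109 ⊕ 238 = 131.
C[4]: E(K, 131) = 95; 94 ⊕ 95 = 1.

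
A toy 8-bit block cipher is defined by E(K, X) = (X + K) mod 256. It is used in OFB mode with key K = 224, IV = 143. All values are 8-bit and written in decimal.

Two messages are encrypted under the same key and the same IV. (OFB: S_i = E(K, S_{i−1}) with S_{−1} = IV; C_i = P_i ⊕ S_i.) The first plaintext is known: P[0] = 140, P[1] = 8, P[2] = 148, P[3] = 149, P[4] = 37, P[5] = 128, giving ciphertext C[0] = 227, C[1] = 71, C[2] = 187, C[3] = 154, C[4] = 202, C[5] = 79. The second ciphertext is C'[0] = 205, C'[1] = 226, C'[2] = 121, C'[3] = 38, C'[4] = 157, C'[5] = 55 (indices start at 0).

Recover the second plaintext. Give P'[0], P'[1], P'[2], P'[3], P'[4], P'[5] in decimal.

In OFB with a reused IV, both messages share the same keystream S_i, so C_i ⊕ C'_i = P_i ⊕ P'_i and thus P'_i = P_i ⊕ C_i ⊕ C'_i.
P'[0]: 140 ⊕ 227 ⊕ 205 = 162.
P'[1]: 8 ⊕ 71 ⊕ 226 = 173.
P'[2]: 148 ⊕ 187 ⊕ 121 = 86.
P'[3]: 149 ⊕ 154 ⊕ 38 = 41.
P'[4]: 37 ⊕ 202 ⊕ 157 = 114.
P'[5]: 128 ⊕ 79 ⊕ 55 = 248.

P'[0] = 162, P'[1] = 173, P'[2] = 86, P'[3] = 41, P'[4] = 114, P'[5] = 248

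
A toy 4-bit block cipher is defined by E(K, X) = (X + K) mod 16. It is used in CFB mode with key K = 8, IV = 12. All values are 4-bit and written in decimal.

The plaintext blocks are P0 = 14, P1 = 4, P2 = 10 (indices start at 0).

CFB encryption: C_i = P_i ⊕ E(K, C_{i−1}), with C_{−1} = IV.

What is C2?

C0: E(K, 12) = 4; 14 ⊕ 4 = 10.
C1: E(K, 10) = 2; 4 ⊕ 2 = 6.
C2: E(K, 6) = 14; 10 ⊕ 14 = 4.

C2 = 4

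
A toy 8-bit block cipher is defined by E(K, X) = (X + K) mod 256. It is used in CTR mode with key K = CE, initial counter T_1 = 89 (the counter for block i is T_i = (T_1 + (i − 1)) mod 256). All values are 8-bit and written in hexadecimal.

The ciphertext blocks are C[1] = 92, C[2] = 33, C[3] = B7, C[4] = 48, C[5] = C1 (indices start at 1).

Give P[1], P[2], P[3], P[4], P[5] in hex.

P[1] = C5, P[2] = 6B, P[3] = EE, P[4] = 12, P[5] = 9A

CTR decryption: S_i = E(K, T_i) where T_i is the counter for block i; P_i = C_i ⊕ S_i.
P[1]: T = 89, S = E(K, T) = 57; 92 ⊕ 57 = C5.
P[2]: T = 8A, S = E(K, T) = 58; 33 ⊕ 58 = 6B.
P[3]: T = 8B, S = E(K, T) = 59; B7 ⊕ 59 = EE.
P[4]: T = 8C, S = E(K, T) = 5A; 48 ⊕ 5A = 12.
P[5]: T = 8D, S = E(K, T) = 5B; C1 ⊕ 5B = 9A.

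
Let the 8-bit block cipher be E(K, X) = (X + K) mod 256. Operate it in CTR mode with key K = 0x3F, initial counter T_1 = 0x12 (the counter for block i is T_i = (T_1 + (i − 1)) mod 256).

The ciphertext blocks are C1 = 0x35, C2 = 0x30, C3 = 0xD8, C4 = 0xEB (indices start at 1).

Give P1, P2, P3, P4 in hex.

P1 = 0x64, P2 = 0x62, P3 = 0x8B, P4 = 0xBF

CTR decryption: S_i = E(K, T_i) where T_i is the counter for block i; P_i = C_i ⊕ S_i.
P1: T = 0x12, S = E(K, T) = 0x51; 0x35 ⊕ 0x51 = 0x64.
P2: T = 0x13, S = E(K, T) = 0x52; 0x30 ⊕ 0x52 = 0x62.
P3: T = 0x14, S = E(K, T) = 0x53; 0xD8 ⊕ 0x53 = 0x8B.
P4: T = 0x15, S = E(K, T) = 0x54; 0xEB ⊕ 0x54 = 0xBF.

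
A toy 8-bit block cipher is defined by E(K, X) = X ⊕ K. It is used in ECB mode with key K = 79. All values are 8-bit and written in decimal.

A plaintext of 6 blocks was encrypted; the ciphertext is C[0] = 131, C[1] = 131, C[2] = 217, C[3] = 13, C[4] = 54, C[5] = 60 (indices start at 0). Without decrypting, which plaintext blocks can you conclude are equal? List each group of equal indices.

ECB encrypts each block independently with the same key, so equal ciphertext blocks imply equal plaintext blocks.
C[0] = C[1] = 131, so P[0] = P[1].

P[0] = P[1]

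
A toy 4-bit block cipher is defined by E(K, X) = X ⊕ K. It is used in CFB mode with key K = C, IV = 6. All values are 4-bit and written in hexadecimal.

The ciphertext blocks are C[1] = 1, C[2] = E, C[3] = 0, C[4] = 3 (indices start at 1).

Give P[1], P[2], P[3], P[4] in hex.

P[1] = B, P[2] = 3, P[3] = 2, P[4] = F

CFB decryption: P_i = C_i ⊕ E(K, C_{i−1}), with C_{0} = IV.
P[1]: E(K, 6) = A; 1 ⊕ A = B.
P[2]: E(K, 1) = D; E ⊕ D = 3.
P[3]: E(K, E) = 2; 0 ⊕ 2 = 2.
P[4]: E(K, 0) = C; 3 ⊕ C = F.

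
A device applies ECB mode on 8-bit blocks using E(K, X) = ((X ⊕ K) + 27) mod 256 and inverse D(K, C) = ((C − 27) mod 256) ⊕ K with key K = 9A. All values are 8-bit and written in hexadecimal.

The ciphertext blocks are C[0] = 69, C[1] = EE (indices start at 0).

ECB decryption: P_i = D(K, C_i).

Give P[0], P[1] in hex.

P[0] = D8, P[1] = 5D

P[0]: D(K, 69) = D8.
P[1]: D(K, EE) = 5D.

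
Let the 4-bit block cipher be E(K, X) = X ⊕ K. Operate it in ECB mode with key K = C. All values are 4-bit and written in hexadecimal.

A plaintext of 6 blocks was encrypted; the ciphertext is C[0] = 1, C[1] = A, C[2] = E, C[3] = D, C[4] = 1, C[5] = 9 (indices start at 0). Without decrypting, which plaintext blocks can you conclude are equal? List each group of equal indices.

P[0] = P[4]

ECB encrypts each block independently with the same key, so equal ciphertext blocks imply equal plaintext blocks.
C[0] = C[4] = 1, so P[0] = P[4].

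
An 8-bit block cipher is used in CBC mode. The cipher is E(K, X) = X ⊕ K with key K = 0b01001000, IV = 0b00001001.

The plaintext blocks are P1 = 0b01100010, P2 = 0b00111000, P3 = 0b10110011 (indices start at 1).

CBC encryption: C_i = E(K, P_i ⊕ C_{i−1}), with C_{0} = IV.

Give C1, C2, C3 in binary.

C1 = 0b00100011, C2 = 0b01010011, C3 = 0b10101000

C1: P1 ⊕ 0b00001001 = 0b01101011; E(K, 0b01101011) = 0b00100011.
C2: P2 ⊕ 0b00100011 = 0b00011011; E(K, 0b00011011) = 0b01010011.
C3: P3 ⊕ 0b01010011 = 0b11100000; E(K, 0b11100000) = 0b10101000.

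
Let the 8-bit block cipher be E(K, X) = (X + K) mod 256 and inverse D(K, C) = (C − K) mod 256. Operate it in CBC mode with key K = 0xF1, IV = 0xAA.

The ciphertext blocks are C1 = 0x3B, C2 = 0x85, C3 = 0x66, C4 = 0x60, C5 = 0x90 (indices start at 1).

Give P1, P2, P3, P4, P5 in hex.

P1 = 0xE0, P2 = 0xAF, P3 = 0xF0, P4 = 0x09, P5 = 0xFF

CBC decryption: P_i = D(K, C_i) ⊕ C_{i−1}, with C_{0} = IV.
P1: D(K, 0x3B) = 0x4A; 0x4A ⊕ 0xAA = 0xE0.
P2: D(K, 0x85) = 0x94; 0x94 ⊕ 0x3B = 0xAF.
P3: D(K, 0x66) = 0x75; 0x75 ⊕ 0x85 = 0xF0.
P4: D(K, 0x60) = 0x6F; 0x6F ⊕ 0x66 = 0x09.
P5: D(K, 0x90) = 0x9F; 0x9F ⊕ 0x60 = 0xFF.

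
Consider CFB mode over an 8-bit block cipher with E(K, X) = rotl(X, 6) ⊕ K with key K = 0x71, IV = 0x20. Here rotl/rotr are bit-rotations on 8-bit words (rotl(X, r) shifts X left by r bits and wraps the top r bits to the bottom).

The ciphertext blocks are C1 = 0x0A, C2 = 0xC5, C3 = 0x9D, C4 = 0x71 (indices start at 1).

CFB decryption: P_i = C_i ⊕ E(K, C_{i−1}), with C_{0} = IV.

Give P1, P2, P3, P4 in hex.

P1 = 0x73, P2 = 0x36, P3 = 0x9D, P4 = 0x67

P1: E(K, 0x20) = 0x79; 0x0A ⊕ 0x79 = 0x73.
P2: E(K, 0x0A) = 0xF3; 0xC5 ⊕ 0xF3 = 0x36.
P3: E(K, 0xC5) = 0x00; 0x9D ⊕ 0x00 = 0x9D.
P4: E(K, 0x9D) = 0x16; 0x71 ⊕ 0x16 = 0x67.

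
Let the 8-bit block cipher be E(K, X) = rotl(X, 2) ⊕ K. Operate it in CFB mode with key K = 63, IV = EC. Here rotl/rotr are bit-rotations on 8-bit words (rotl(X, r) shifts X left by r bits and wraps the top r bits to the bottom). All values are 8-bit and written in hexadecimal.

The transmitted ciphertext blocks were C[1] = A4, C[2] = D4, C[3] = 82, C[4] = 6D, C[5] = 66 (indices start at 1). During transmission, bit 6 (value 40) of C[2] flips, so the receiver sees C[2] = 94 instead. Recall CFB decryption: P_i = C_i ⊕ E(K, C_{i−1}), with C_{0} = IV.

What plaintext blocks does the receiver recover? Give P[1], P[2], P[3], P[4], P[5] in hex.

P[1] = 74, P[2] = 65, P[3] = B3, P[4] = 04, P[5] = B0

Only C[2] changed, to 94. In CFB, a change in C_i flips the same bit in P_i and garbles P_{i+1}. Decrypting the received ciphertext:
P[1]: E(K, EC) = D0; A4 ⊕ D0 = 74.
P[2]: E(K, A4) = F1; 94 ⊕ F1 = 65.
P[3]: E(K, 94) = 31; 82 ⊕ 31 = B3.
P[4]: E(K, 82) = 69; 6D ⊕ 69 = 04.
P[5]: E(K, 6D) = D6; 66 ⊕ D6 = B0.
Blocks that differ from the original plaintext: P[2], P[3].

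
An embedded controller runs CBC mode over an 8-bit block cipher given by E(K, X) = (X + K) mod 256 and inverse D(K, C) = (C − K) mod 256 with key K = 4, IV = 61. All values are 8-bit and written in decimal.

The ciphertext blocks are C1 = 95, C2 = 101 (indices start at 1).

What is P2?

CBC decryption: P_i = D(K, C_i) ⊕ C_{i−1}, with C_{0} = IV.
P2: D(K, 101) = 97; 97 ⊕ 95 = 62.

P2 = 62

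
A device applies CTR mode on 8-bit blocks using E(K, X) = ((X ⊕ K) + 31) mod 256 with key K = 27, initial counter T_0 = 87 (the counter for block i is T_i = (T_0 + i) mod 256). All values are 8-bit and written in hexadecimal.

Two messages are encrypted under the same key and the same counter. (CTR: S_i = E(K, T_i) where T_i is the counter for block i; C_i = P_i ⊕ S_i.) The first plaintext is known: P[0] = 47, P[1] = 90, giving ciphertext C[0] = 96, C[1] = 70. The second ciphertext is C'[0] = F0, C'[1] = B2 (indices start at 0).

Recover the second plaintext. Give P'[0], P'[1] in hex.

P'[0] = 21, P'[1] = 52

In CTR with a reused counter, both messages share the same keystream S_i, so C_i ⊕ C'_i = P_i ⊕ P'_i and thus P'_i = P_i ⊕ C_i ⊕ C'_i.
P'[0]: 47 ⊕ 96 ⊕ F0 = 21.
P'[1]: 90 ⊕ 70 ⊕ B2 = 52.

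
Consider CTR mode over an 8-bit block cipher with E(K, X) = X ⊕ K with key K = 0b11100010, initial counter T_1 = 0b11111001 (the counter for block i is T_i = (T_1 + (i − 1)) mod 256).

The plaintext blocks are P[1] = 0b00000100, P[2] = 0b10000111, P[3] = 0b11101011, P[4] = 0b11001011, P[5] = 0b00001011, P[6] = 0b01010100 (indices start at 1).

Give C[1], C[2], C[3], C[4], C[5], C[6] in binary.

C[1] = 0b00011111, C[2] = 0b10011111, C[3] = 0b11110010, C[4] = 0b11010101, C[5] = 0b00010100, C[6] = 0b01001000

CTR encryption: S_i = E(K, T_i) where T_i is the counter for block i; C_i = P_i ⊕ S_i.
C[1]: T = 0b11111001, S = E(K, T) = 0b00011011; 0b00000100 ⊕ 0b00011011 = 0b00011111.
C[2]: T = 0b11111010, S = E(K, T) = 0b00011000; 0b10000111 ⊕ 0b00011000 = 0b10011111.
C[3]: T = 0b11111011, S = E(K, T) = 0b00011001; 0b11101011 ⊕ 0b00011001 = 0b11110010.
C[4]: T = 0b11111100, S = E(K, T) = 0b00011110; 0b11001011 ⊕ 0b00011110 = 0b11010101.
C[5]: T = 0b11111101, S = E(K, T) = 0b00011111; 0b00001011 ⊕ 0b00011111 = 0b00010100.
C[6]: T = 0b11111110, S = E(K, T) = 0b00011100; 0b01010100 ⊕ 0b00011100 = 0b01001000.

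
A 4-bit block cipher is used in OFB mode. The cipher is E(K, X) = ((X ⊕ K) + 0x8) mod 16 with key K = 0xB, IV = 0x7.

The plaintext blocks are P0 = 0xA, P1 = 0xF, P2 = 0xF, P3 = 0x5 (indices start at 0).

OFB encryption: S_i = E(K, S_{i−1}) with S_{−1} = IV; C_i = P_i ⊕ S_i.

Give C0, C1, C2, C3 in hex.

C0: S = E(K, 0x7) = 0x4; 0xA ⊕ 0x4 = 0xE.
C1: S = E(K, 0x4) = 0x7; 0xF ⊕ 0x7 = 0x8.
C2: S = E(K, 0x7) = 0x4; 0xF ⊕ 0x4 = 0xB.
C3: S = E(K, 0x4) = 0x7; 0x5 ⊕ 0x7 = 0x2.

C0 = 0xE, C1 = 0x8, C2 = 0xB, C3 = 0x2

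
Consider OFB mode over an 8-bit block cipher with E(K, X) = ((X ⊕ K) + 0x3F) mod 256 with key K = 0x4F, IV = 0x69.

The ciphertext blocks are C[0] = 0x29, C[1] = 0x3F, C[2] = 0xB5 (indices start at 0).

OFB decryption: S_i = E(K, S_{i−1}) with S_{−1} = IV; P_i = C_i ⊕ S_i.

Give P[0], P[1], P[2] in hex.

P[0] = 0x4C, P[1] = 0x56, P[2] = 0xD0

P[0]: S = E(K, 0x69) = 0x65; 0x29 ⊕ 0x65 = 0x4C.
P[1]: S = E(K, 0x65) = 0x69; 0x3F ⊕ 0x69 = 0x56.
P[2]: S = E(K, 0x69) = 0x65; 0xB5 ⊕ 0x65 = 0xD0.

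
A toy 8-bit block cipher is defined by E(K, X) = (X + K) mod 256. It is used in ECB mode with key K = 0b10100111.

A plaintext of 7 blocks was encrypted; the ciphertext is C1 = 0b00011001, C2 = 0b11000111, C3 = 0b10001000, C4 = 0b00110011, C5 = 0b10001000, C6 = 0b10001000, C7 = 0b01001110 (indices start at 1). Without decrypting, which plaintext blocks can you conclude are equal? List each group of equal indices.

P3 = P5 = P6

ECB encrypts each block independently with the same key, so equal ciphertext blocks imply equal plaintext blocks.
C3 = C5 = C6 = 0b10001000, so P3 = P5 = P6.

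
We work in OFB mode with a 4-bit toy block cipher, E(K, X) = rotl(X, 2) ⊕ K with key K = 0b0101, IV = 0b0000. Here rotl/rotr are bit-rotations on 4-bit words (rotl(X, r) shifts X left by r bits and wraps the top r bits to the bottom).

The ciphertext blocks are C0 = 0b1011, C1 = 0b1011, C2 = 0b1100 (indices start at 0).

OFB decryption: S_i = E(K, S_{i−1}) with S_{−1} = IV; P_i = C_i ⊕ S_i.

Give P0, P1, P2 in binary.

P0: S = E(K, 0b0000) = 0b0101; 0b1011 ⊕ 0b0101 = 0b1110.
P1: S = E(K, 0b0101) = 0b0000; 0b1011 ⊕ 0b0000 = 0b1011.
P2: S = E(K, 0b0000) = 0b0101; 0b1100 ⊕ 0b0101 = 0b1001.

P0 = 0b1110, P1 = 0b1011, P2 = 0b1001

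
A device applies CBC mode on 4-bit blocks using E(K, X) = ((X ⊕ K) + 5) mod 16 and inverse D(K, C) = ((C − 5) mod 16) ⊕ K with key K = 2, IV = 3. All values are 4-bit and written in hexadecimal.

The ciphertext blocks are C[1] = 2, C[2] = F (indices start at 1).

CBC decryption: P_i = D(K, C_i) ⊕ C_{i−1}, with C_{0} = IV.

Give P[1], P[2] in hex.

P[1] = C, P[2] = A

P[1]: D(K, 2) = F; F ⊕ 3 = C.
P[2]: D(K, F) = 8; 8 ⊕ 2 = A.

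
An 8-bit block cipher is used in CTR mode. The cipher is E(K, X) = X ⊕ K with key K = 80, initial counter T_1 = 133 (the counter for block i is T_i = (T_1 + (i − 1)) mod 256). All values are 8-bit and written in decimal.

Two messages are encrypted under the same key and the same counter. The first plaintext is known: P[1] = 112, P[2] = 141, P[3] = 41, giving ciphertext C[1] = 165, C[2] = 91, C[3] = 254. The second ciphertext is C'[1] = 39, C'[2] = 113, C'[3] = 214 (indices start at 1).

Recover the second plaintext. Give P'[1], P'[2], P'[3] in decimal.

In CTR with a reused counter, both messages share the same keystream S_i, so C_i ⊕ C'_i = P_i ⊕ P'_i and thus P'_i = P_i ⊕ C_i ⊕ C'_i.
P'[1]: 112 ⊕ 165 ⊕ 39 = 242.
P'[2]: 141 ⊕ 91 ⊕ 113 = 167.
P'[3]: 41 ⊕ 254 ⊕ 214 = 1.

P'[1] = 242, P'[2] = 167, P'[3] = 1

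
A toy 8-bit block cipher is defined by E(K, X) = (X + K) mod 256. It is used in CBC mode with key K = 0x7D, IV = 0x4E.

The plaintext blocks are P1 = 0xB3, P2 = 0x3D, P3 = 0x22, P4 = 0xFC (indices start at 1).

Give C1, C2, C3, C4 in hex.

CBC encryption: C_i = E(K, P_i ⊕ C_{i−1}), with C_{0} = IV.
C1: P1 ⊕ 0x4E = 0xFD; E(K, 0xFD) = 0x7A.
C2: P2 ⊕ 0x7A = 0x47; E(K, 0x47) = 0xC4.
C3: P3 ⊕ 0xC4 = 0xE6; E(K, 0xE6) = 0x63.
C4: P4 ⊕ 0x63 = 0x9F; E(K, 0x9F) = 0x1C.

C1 = 0x7A, C2 = 0xC4, C3 = 0x63, C4 = 0x1C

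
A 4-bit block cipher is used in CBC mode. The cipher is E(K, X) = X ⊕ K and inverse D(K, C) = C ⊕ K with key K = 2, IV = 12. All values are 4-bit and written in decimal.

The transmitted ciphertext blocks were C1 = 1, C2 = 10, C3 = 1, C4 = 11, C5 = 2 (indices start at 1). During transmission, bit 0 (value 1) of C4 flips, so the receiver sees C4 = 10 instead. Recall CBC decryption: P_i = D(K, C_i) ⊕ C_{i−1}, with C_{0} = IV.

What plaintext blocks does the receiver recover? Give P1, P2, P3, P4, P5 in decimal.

P1 = 15, P2 = 9, P3 = 9, P4 = 9, P5 = 10

Only C4 changed, to 10. In CBC, a change in C_i garbles P_i and flips the same bit in P_{i+1}. Decrypting the received ciphertext:
P1: D(K, 1) = 3; 3 ⊕ 12 = 15.
P2: D(K, 10) = 8; 8 ⊕ 1 = 9.
P3: D(K, 1) = 3; 3 ⊕ 10 = 9.
P4: D(K, 10) = 8; 8 ⊕ 1 = 9.
P5: D(K, 2) = 0; 0 ⊕ 10 = 10.
Blocks that differ from the original plaintext: P4, P5.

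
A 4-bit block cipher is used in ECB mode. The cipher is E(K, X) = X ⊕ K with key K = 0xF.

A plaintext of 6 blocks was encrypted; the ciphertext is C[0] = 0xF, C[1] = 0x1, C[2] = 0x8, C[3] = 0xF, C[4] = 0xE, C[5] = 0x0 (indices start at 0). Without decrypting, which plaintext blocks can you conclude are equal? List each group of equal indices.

P[0] = P[3]

ECB encrypts each block independently with the same key, so equal ciphertext blocks imply equal plaintext blocks.
C[0] = C[3] = 0xF, so P[0] = P[3].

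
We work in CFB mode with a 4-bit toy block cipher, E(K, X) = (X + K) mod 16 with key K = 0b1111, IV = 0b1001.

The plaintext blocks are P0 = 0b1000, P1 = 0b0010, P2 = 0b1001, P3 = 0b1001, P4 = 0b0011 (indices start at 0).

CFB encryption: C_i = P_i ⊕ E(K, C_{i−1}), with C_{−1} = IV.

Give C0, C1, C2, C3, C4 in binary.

C0 = 0b0000, C1 = 0b1101, C2 = 0b0101, C3 = 0b1101, C4 = 0b1111

C0: E(K, 0b1001) = 0b1000; 0b1000 ⊕ 0b1000 = 0b0000.
C1: E(K, 0b0000) = 0b1111; 0b0010 ⊕ 0b1111 = 0b1101.
C2: E(K, 0b1101) = 0b1100; 0b1001 ⊕ 0b1100 = 0b0101.
C3: E(K, 0b0101) = 0b0100; 0b1001 ⊕ 0b0100 = 0b1101.
C4: E(K, 0b1101) = 0b1100; 0b0011 ⊕ 0b1100 = 0b1111.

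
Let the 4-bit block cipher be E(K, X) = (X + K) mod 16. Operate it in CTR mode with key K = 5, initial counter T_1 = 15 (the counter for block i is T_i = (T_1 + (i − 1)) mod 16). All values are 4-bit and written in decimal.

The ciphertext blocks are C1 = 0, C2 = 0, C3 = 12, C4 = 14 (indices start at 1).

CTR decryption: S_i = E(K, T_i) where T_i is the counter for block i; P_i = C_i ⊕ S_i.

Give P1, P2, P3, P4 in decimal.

P1 = 4, P2 = 5, P3 = 10, P4 = 9

P1: T = 15, S = E(K, T) = 4; 0 ⊕ 4 = 4.
P2: T = 0, S = E(K, T) = 5; 0 ⊕ 5 = 5.
P3: T = 1, S = E(K, T) = 6; 12 ⊕ 6 = 10.
P4: T = 2, S = E(K, T) = 7; 14 ⊕ 7 = 9.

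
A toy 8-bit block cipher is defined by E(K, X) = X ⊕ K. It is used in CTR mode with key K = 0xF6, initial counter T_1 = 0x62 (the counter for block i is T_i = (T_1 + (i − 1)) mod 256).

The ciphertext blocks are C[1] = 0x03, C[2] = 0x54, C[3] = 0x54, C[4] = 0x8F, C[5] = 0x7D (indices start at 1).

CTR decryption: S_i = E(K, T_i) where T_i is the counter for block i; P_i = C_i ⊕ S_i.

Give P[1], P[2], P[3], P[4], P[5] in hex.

P[1] = 0x97, P[2] = 0xC1, P[3] = 0xC6, P[4] = 0x1C, P[5] = 0xED

P[1]: T = 0x62, S = E(K, T) = 0x94; 0x03 ⊕ 0x94 = 0x97.
P[2]: T = 0x63, S = E(K, T) = 0x95; 0x54 ⊕ 0x95 = 0xC1.
P[3]: T = 0x64, S = E(K, T) = 0x92; 0x54 ⊕ 0x92 = 0xC6.
P[4]: T = 0x65, S = E(K, T) = 0x93; 0x8F ⊕ 0x93 = 0x1C.
P[5]: T = 0x66, S = E(K, T) = 0x90; 0x7D ⊕ 0x90 = 0xED.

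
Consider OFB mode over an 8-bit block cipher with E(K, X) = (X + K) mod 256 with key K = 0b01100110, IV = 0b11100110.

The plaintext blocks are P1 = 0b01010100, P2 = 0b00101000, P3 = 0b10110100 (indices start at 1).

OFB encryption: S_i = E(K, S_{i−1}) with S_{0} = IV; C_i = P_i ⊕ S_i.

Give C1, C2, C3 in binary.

C1: S = E(K, 0b11100110) = 0b01001100; 0b01010100 ⊕ 0b01001100 = 0b00011000.
C2: S = E(K, 0b01001100) = 0b10110010; 0b00101000 ⊕ 0b10110010 = 0b10011010.
C3: S = E(K, 0b10110010) = 0b00011000; 0b10110100 ⊕ 0b00011000 = 0b10101100.

C1 = 0b00011000, C2 = 0b10011010, C3 = 0b10101100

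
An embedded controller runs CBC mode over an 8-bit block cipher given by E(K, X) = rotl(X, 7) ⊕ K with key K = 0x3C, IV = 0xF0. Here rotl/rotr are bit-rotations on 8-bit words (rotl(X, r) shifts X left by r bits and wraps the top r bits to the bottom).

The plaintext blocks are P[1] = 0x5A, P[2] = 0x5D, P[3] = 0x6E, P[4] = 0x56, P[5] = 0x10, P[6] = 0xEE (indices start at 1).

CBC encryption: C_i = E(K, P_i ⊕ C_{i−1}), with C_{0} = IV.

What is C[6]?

C[6] = 0x97

C[1]: P[1] ⊕ 0xF0 = 0xAA; E(K, 0xAA) = 0x69.
C[2]: P[2] ⊕ 0x69 = 0x34; E(K, 0x34) = 0x26.
C[3]: P[3] ⊕ 0x26 = 0x48; E(K, 0x48) = 0x18.
C[4]: P[4] ⊕ 0x18 = 0x4E; E(K, 0x4E) = 0x1B.
C[5]: P[5] ⊕ 0x1B = 0x0B; E(K, 0x0B) = 0xB9.
C[6]: P[6] ⊕ 0xB9 = 0x57; E(K, 0x57) = 0x97.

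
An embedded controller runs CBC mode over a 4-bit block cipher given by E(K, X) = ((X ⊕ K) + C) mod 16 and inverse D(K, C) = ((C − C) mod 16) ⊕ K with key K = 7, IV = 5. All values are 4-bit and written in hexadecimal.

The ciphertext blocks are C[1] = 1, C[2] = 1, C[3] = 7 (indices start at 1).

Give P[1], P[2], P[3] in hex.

P[1] = 7, P[2] = 3, P[3] = D

CBC decryption: P_i = D(K, C_i) ⊕ C_{i−1}, with C_{0} = IV.
P[1]: D(K, 1) = 2; 2 ⊕ 5 = 7.
P[2]: D(K, 1) = 2; 2 ⊕ 1 = 3.
P[3]: D(K, 7) = C; C ⊕ 1 = D.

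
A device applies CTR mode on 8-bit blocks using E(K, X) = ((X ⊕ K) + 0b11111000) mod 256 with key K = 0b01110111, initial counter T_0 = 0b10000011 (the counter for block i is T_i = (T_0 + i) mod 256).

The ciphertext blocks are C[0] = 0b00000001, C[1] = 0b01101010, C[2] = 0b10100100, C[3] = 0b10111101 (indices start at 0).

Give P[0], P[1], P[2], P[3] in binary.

CTR decryption: S_i = E(K, T_i) where T_i is the counter for block i; P_i = C_i ⊕ S_i.
P[0]: T = 0b10000011, S = E(K, T) = 0b11101100; 0b00000001 ⊕ 0b11101100 = 0b11101101.
P[1]: T = 0b10000100, S = E(K, T) = 0b11101011; 0b01101010 ⊕ 0b11101011 = 0b10000001.
P[2]: T = 0b10000101, S = E(K, T) = 0b11101010; 0b10100100 ⊕ 0b11101010 = 0b01001110.
P[3]: T = 0b10000110, S = E(K, T) = 0b11101001; 0b10111101 ⊕ 0b11101001 = 0b01010100.

P[0] = 0b11101101, P[1] = 0b10000001, P[2] = 0b01001110, P[3] = 0b01010100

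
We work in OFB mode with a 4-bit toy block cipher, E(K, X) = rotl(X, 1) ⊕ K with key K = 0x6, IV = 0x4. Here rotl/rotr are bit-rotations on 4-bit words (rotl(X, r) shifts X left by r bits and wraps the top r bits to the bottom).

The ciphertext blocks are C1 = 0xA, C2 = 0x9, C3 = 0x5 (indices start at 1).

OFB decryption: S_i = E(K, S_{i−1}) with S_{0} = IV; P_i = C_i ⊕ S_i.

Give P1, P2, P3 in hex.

P1: S = E(K, 0x4) = 0xE; 0xA ⊕ 0xE = 0x4.
P2: S = E(K, 0xE) = 0xB; 0x9 ⊕ 0xB = 0x2.
P3: S = E(K, 0xB) = 0x1; 0x5 ⊕ 0x1 = 0x4.

P1 = 0x4, P2 = 0x2, P3 = 0x4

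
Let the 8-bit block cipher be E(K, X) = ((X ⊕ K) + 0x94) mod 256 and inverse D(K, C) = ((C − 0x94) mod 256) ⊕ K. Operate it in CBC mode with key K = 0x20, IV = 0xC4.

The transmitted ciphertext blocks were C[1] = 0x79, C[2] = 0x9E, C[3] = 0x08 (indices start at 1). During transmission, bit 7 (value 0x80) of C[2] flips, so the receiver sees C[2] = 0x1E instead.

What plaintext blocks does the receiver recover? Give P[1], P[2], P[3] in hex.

P[1] = 0x01, P[2] = 0xD3, P[3] = 0x4A

CBC decryption: P_i = D(K, C_i) ⊕ C_{i−1}, with C_{0} = IV.
Only C[2] changed, to 0x1E. In CBC, a change in C_i garbles P_i and flips the same bit in P_{i+1}. Decrypting the received ciphertext:
P[1]: D(K, 0x79) = 0xC5; 0xC5 ⊕ 0xC4 = 0x01.
P[2]: D(K, 0x1E) = 0xAA; 0xAA ⊕ 0x79 = 0xD3.
P[3]: D(K, 0x08) = 0x54; 0x54 ⊕ 0x1E = 0x4A.
Blocks that differ from the original plaintext: P[2], P[3].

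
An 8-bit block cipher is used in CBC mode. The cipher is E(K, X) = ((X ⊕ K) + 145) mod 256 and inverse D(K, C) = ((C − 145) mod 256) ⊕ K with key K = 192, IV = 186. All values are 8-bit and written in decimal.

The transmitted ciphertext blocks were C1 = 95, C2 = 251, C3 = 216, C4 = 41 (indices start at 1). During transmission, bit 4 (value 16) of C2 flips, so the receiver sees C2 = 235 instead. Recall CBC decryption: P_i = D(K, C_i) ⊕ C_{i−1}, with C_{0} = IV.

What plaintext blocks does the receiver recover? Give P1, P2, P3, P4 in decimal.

Only C2 changed, to 235. In CBC, a change in C_i garbles P_i and flips the same bit in P_{i+1}. Decrypting the received ciphertext:
P1: D(K, 95) = 14; 14 ⊕ 186 = 180.
P2: D(K, 235) = 154; 154 ⊕ 95 = 197.
P3: D(K, 216) = 135; 135 ⊕ 235 = 108.
P4: D(K, 41) = 88; 88 ⊕ 216 = 128.
Blocks that differ from the original plaintext: P2, P3.

P1 = 180, P2 = 197, P3 = 108, P4 = 128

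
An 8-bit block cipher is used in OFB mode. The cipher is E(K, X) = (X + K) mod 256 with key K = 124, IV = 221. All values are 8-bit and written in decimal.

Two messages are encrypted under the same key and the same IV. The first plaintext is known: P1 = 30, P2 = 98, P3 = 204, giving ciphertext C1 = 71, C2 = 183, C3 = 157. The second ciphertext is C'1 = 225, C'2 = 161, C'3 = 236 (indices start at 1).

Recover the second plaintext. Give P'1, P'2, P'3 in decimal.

P'1 = 184, P'2 = 116, P'3 = 189

In OFB with a reused IV, both messages share the same keystream S_i, so C_i ⊕ C'_i = P_i ⊕ P'_i and thus P'_i = P_i ⊕ C_i ⊕ C'_i.
P'1: 30 ⊕ 71 ⊕ 225 = 184.
P'2: 98 ⊕ 183 ⊕ 161 = 116.
P'3: 204 ⊕ 157 ⊕ 236 = 189.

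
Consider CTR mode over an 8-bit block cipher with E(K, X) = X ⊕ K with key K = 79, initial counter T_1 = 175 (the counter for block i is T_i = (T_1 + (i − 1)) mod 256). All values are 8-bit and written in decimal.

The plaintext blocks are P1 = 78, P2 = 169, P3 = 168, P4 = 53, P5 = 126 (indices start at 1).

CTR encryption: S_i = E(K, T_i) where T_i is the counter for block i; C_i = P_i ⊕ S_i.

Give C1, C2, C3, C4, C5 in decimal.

C1 = 174, C2 = 86, C3 = 86, C4 = 200, C5 = 130

C1: T = 175, S = E(K, T) = 224; 78 ⊕ 224 = 174.
C2: T = 176, S = E(K, T) = 255; 169 ⊕ 255 = 86.
C3: T = 177, S = E(K, T) = 254; 168 ⊕ 254 = 86.
C4: T = 178, S = E(K, T) = 253; 53 ⊕ 253 = 200.
C5: T = 179, S = E(K, T) = 252; 126 ⊕ 252 = 130.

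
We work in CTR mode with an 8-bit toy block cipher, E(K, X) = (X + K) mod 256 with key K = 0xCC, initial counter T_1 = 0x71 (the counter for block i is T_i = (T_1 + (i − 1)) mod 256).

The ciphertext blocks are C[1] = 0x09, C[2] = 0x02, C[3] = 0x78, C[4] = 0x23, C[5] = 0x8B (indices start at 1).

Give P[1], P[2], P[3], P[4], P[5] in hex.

CTR decryption: S_i = E(K, T_i) where T_i is the counter for block i; P_i = C_i ⊕ S_i.
P[1]: T = 0x71, S = E(K, T) = 0x3D; 0x09 ⊕ 0x3D = 0x34.
P[2]: T = 0x72, S = E(K, T) = 0x3E; 0x02 ⊕ 0x3E = 0x3C.
P[3]: T = 0x73, S = E(K, T) = 0x3F; 0x78 ⊕ 0x3F = 0x47.
P[4]: T = 0x74, S = E(K, T) = 0x40; 0x23 ⊕ 0x40 = 0x63.
P[5]: T = 0x75, S = E(K, T) = 0x41; 0x8B ⊕ 0x41 = 0xCA.

P[1] = 0x34, P[2] = 0x3C, P[3] = 0x47, P[4] = 0x63, P[5] = 0xCA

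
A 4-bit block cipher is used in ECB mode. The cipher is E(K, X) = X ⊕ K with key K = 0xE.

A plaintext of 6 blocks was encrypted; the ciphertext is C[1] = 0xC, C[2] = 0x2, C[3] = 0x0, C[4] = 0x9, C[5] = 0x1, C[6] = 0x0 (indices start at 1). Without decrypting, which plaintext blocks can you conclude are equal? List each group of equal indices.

ECB encrypts each block independently with the same key, so equal ciphertext blocks imply equal plaintext blocks.
C[3] = C[6] = 0x0, so P[3] = P[6].

P[3] = P[6]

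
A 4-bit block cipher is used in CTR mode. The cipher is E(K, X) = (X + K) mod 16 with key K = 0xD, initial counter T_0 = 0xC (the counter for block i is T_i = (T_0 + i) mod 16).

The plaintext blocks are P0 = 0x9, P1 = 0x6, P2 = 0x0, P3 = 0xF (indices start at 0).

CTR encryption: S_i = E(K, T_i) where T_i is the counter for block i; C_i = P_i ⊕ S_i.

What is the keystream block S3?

C0: T = 0xC, S = E(K, T) = 0x9; 0x9 ⊕ 0x9 = 0x0.
C1: T = 0xD, S = E(K, T) = 0xA; 0x6 ⊕ 0xA = 0xC.
C2: T = 0xE, S = E(K, T) = 0xB; 0x0 ⊕ 0xB = 0xB.
C3: T = 0xF, S = E(K, T) = 0xC; 0xF ⊕ 0xC = 0x3.
So S3 = 0xC.

0xC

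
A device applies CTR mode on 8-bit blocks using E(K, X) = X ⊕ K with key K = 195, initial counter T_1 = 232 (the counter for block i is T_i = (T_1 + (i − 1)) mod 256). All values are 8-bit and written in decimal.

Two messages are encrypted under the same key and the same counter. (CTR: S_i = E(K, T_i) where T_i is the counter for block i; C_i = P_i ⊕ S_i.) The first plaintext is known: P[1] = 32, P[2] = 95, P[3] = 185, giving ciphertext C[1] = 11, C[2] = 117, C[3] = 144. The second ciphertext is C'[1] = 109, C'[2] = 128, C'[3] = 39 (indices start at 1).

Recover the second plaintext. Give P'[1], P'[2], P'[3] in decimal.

In CTR with a reused counter, both messages share the same keystream S_i, so C_i ⊕ C'_i = P_i ⊕ P'_i and thus P'_i = P_i ⊕ C_i ⊕ C'_i.
P'[1]: 32 ⊕ 11 ⊕ 109 = 70.
P'[2]: 95 ⊕ 117 ⊕ 128 = 170.
P'[3]: 185 ⊕ 144 ⊕ 39 = 14.

P'[1] = 70, P'[2] = 170, P'[3] = 14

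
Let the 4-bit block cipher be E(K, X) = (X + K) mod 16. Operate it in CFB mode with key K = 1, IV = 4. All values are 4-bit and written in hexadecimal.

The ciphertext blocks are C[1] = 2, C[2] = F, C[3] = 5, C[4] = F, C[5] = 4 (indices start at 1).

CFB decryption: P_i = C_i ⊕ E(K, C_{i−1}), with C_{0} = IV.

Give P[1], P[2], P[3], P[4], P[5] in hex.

P[1] = 7, P[2] = C, P[3] = 5, P[4] = 9, P[5] = 4

P[1]: E(K, 4) = 5; 2 ⊕ 5 = 7.
P[2]: E(K, 2) = 3; F ⊕ 3 = C.
P[3]: E(K, F) = 0; 5 ⊕ 0 = 5.
P[4]: E(K, 5) = 6; F ⊕ 6 = 9.
P[5]: E(K, F) = 0; 4 ⊕ 0 = 4.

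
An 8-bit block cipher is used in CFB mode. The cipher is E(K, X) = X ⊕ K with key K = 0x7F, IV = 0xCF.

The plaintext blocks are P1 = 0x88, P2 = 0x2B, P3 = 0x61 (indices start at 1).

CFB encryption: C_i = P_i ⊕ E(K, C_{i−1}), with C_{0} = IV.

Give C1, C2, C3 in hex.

C1 = 0x38, C2 = 0x6C, C3 = 0x72

C1: E(K, 0xCF) = 0xB0; 0x88 ⊕ 0xB0 = 0x38.
C2: E(K, 0x38) = 0x47; 0x2B ⊕ 0x47 = 0x6C.
C3: E(K, 0x6C) = 0x13; 0x61 ⊕ 0x13 = 0x72.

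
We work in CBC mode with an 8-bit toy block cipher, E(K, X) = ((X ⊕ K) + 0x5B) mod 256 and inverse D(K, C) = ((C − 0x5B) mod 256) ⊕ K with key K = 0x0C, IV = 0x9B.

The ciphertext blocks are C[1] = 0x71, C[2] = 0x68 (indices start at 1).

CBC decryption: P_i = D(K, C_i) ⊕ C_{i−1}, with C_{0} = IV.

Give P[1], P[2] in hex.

P[1]: D(K, 0x71) = 0x1A; 0x1A ⊕ 0x9B = 0x81.
P[2]: D(K, 0x68) = 0x01; 0x01 ⊕ 0x71 = 0x70.

P[1] = 0x81, P[2] = 0x70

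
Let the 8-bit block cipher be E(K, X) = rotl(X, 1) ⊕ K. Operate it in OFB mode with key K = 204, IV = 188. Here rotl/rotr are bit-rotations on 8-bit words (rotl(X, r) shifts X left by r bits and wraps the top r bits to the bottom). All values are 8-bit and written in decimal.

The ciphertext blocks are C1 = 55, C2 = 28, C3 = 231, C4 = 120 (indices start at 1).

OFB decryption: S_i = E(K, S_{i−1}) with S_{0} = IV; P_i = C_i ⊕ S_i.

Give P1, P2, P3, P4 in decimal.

P1: S = E(K, 188) = 181; 55 ⊕ 181 = 130.
P2: S = E(K, 181) = 167; 28 ⊕ 167 = 187.
P3: S = E(K, 167) = 131; 231 ⊕ 131 = 100.
P4: S = E(K, 131) = 203; 120 ⊕ 203 = 179.

P1 = 130, P2 = 187, P3 = 100, P4 = 179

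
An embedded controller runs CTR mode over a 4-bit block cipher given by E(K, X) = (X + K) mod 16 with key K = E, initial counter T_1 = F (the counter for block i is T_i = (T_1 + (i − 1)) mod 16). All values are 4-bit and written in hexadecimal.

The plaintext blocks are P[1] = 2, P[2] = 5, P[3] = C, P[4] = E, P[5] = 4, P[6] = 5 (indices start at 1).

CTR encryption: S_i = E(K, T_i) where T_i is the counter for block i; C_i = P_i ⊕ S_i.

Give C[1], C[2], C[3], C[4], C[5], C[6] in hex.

C[1]: T = F, S = E(K, T) = D; 2 ⊕ D = F.
C[2]: T = 0, S = E(K, T) = E; 5 ⊕ E = B.
C[3]: T = 1, S = E(K, T) = F; C ⊕ F = 3.
C[4]: T = 2, S = E(K, T) = 0; E ⊕ 0 = E.
C[5]: T = 3, S = E(K, T) = 1; 4 ⊕ 1 = 5.
C[6]: T = 4, S = E(K, T) = 2; 5 ⊕ 2 = 7.

C[1] = F, C[2] = B, C[3] = 3, C[4] = E, C[5] = 5, C[6] = 7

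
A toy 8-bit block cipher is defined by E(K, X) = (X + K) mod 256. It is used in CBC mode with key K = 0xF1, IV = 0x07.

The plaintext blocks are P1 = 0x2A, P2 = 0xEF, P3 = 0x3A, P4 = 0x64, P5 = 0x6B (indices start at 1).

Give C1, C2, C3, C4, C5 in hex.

C1 = 0x1E, C2 = 0xE2, C3 = 0xC9, C4 = 0x9E, C5 = 0xE6

CBC encryption: C_i = E(K, P_i ⊕ C_{i−1}), with C_{0} = IV.
C1: P1 ⊕ 0x07 = 0x2D; E(K, 0x2D) = 0x1E.
C2: P2 ⊕ 0x1E = 0xF1; E(K, 0xF1) = 0xE2.
C3: P3 ⊕ 0xE2 = 0xD8; E(K, 0xD8) = 0xC9.
C4: P4 ⊕ 0xC9 = 0xAD; E(K, 0xAD) = 0x9E.
C5: P5 ⊕ 0x9E = 0xF5; E(K, 0xF5) = 0xE6.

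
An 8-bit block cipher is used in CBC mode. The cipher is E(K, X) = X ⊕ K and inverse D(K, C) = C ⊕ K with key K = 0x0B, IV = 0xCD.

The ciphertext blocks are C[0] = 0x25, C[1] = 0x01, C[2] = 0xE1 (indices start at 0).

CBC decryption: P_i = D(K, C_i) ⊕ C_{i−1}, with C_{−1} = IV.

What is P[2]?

P[2]: D(K, 0xE1) = 0xEA; 0xEA ⊕ 0x01 = 0xEB.

P[2] = 0xEB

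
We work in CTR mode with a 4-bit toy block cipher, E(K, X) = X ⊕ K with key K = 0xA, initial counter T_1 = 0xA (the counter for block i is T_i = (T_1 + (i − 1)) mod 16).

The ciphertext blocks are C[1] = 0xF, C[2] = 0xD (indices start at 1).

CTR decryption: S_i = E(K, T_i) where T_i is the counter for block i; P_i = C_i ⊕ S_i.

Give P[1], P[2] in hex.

P[1] = 0xF, P[2] = 0xC

P[1]: T = 0xA, S = E(K, T) = 0x0; 0xF ⊕ 0x0 = 0xF.
P[2]: T = 0xB, S = E(K, T) = 0x1; 0xD ⊕ 0x1 = 0xC.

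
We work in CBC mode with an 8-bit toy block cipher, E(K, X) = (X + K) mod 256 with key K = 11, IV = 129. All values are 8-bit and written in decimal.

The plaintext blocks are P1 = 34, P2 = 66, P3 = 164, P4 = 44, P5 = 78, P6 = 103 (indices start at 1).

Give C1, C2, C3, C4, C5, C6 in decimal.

C1 = 174, C2 = 247, C3 = 94, C4 = 125, C5 = 62, C6 = 100

CBC encryption: C_i = E(K, P_i ⊕ C_{i−1}), with C_{0} = IV.
C1: P1 ⊕ 129 = 163; E(K, 163) = 174.
C2: P2 ⊕ 174 = 236; E(K, 236) = 247.
C3: P3 ⊕ 247 = 83; E(K, 83) = 94.
C4: P4 ⊕ 94 = 114; E(K, 114) = 125.
C5: P5 ⊕ 125 = 51; E(K, 51) = 62.
C6: P6 ⊕ 62 = 89; E(K, 89) = 100.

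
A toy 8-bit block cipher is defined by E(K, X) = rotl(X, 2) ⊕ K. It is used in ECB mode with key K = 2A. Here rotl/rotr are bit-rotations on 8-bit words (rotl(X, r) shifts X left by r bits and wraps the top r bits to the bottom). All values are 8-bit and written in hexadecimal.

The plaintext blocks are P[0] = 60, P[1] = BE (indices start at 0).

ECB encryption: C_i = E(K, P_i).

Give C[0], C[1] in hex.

C[0] = AB, C[1] = D0

C[0]: E(K, 60) = AB.
C[1]: E(K, BE) = D0.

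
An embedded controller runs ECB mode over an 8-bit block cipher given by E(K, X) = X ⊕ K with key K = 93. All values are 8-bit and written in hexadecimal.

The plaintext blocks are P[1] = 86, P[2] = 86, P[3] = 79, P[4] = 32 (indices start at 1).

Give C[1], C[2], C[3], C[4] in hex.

ECB encryption: C_i = E(K, P_i).
C[1]: E(K, 86) = 15.
C[2]: E(K, 86) = 15.
C[3]: E(K, 79) = EA.
C[4]: E(K, 32) = A1.

C[1] = 15, C[2] = 15, C[3] = EA, C[4] = A1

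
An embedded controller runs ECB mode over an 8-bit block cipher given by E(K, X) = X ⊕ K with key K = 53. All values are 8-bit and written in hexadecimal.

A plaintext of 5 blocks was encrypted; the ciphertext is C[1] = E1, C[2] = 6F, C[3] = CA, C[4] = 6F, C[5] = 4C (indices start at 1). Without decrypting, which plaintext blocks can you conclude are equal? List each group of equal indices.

P[2] = P[4]

ECB encrypts each block independently with the same key, so equal ciphertext blocks imply equal plaintext blocks.
C[2] = C[4] = 6F, so P[2] = P[4].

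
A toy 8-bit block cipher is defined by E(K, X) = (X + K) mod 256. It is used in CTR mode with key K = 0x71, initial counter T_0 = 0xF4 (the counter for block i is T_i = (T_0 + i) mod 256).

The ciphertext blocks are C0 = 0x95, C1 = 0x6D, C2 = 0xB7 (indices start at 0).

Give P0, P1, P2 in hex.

P0 = 0xF0, P1 = 0x0B, P2 = 0xD0

CTR decryption: S_i = E(K, T_i) where T_i is the counter for block i; P_i = C_i ⊕ S_i.
P0: T = 0xF4, S = E(K, T) = 0x65; 0x95 ⊕ 0x65 = 0xF0.
P1: T = 0xF5, S = E(K, T) = 0x66; 0x6D ⊕ 0x66 = 0x0B.
P2: T = 0xF6, S = E(K, T) = 0x67; 0xB7 ⊕ 0x67 = 0xD0.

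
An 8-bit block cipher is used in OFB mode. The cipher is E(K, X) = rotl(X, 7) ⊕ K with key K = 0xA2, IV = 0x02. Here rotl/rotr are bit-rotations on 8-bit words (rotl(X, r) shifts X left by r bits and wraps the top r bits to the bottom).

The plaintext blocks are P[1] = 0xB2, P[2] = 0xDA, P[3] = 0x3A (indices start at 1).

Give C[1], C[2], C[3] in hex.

C[1] = 0x11, C[2] = 0xA9, C[3] = 0x21

OFB encryption: S_i = E(K, S_{i−1}) with S_{0} = IV; C_i = P_i ⊕ S_i.
C[1]: S = E(K, 0x02) = 0xA3; 0xB2 ⊕ 0xA3 = 0x11.
C[2]: S = E(K, 0xA3) = 0x73; 0xDA ⊕ 0x73 = 0xA9.
C[3]: S = E(K, 0x73) = 0x1B; 0x3A ⊕ 0x1B = 0x21.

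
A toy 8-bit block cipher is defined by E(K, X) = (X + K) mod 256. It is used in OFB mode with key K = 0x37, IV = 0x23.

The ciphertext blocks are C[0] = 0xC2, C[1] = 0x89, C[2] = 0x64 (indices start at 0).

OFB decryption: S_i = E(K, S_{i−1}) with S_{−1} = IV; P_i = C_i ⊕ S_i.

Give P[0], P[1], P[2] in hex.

P[0]: S = E(K, 0x23) = 0x5A; 0xC2 ⊕ 0x5A = 0x98.
P[1]: S = E(K, 0x5A) = 0x91; 0x89 ⊕ 0x91 = 0x18.
P[2]: S = E(K, 0x91) = 0xC8; 0x64 ⊕ 0xC8 = 0xAC.

P[0] = 0x98, P[1] = 0x18, P[2] = 0xAC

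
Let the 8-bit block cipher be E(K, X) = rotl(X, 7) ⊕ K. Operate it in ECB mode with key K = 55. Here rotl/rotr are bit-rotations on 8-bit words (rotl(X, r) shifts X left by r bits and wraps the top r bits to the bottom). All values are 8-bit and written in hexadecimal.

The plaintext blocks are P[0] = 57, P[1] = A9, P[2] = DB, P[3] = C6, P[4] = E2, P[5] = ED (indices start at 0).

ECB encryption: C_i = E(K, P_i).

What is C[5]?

C[5] = A3

C[5]: E(K, ED) = A3.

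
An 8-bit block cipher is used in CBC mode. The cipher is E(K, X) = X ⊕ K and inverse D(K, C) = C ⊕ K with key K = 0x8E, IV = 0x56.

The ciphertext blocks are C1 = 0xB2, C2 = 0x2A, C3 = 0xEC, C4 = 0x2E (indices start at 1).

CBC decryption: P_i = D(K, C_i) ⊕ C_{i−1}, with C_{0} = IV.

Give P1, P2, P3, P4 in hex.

P1 = 0x6A, P2 = 0x16, P3 = 0x48, P4 = 0x4C

P1: D(K, 0xB2) = 0x3C; 0x3C ⊕ 0x56 = 0x6A.
P2: D(K, 0x2A) = 0xA4; 0xA4 ⊕ 0xB2 = 0x16.
P3: D(K, 0xEC) = 0x62; 0x62 ⊕ 0x2A = 0x48.
P4: D(K, 0x2E) = 0xA0; 0xA0 ⊕ 0xEC = 0x4C.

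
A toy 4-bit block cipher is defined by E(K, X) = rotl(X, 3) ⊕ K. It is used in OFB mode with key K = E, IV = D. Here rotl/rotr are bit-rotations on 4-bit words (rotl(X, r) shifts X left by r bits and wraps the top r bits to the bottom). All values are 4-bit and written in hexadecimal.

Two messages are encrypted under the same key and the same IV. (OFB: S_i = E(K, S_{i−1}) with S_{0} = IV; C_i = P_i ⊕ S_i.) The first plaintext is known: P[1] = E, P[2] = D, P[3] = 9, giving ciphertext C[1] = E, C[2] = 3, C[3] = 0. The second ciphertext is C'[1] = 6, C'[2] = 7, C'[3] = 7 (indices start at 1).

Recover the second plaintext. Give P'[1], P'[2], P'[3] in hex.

P'[1] = 6, P'[2] = 9, P'[3] = E

In OFB with a reused IV, both messages share the same keystream S_i, so C_i ⊕ C'_i = P_i ⊕ P'_i and thus P'_i = P_i ⊕ C_i ⊕ C'_i.
P'[1]: E ⊕ E ⊕ 6 = 6.
P'[2]: D ⊕ 3 ⊕ 7 = 9.
P'[3]: 9 ⊕ 0 ⊕ 7 = E.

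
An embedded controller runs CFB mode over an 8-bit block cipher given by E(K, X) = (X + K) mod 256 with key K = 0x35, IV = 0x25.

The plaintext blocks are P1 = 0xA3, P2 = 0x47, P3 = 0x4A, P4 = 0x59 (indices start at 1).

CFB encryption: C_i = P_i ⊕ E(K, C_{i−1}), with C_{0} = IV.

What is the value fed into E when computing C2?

0xF9

C1: E(K, 0x25) = 0x5A; 0xA3 ⊕ 0x5A = 0xF9.
C2: E(K, 0xF9) = 0x2E; 0x47 ⊕ 0x2E = 0x69.
So the input to E for block 2 is 0xF9.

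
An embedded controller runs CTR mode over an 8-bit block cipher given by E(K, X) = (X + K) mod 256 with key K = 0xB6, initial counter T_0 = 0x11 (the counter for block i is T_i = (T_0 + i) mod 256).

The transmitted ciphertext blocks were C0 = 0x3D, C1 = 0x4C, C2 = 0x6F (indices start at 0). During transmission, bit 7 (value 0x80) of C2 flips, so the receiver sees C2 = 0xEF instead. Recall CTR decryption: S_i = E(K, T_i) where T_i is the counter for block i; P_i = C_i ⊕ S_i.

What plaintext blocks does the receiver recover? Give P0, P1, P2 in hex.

P0 = 0xFA, P1 = 0x84, P2 = 0x26

Only C2 changed, to 0xEF. In CTR, a change in C_i flips the same bit in P_i only; the keystream is unaffected. Decrypting the received ciphertext:
P0: T = 0x11, S = E(K, T) = 0xC7; 0x3D ⊕ 0xC7 = 0xFA.
P1: T = 0x12, S = E(K, T) = 0xC8; 0x4C ⊕ 0xC8 = 0x84.
P2: T = 0x13, S = E(K, T) = 0xC9; 0xEF ⊕ 0xC9 = 0x26.
Blocks that differ from the original plaintext: P2.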